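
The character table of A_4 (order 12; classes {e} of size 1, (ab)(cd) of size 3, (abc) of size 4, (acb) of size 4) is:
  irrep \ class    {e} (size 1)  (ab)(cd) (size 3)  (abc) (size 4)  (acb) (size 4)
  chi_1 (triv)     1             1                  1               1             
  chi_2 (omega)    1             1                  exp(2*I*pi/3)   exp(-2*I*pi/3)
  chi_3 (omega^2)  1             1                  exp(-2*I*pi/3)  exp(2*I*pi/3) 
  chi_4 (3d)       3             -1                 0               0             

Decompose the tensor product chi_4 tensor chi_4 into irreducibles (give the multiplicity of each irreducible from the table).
chi_4 tensor chi_4 = chi_1 + chi_2 + chi_3 + 2*chi_4 (all other irreducibles have multiplicity 0).

Details: The character of a tensor product is the pointwise product (chi_4 * chi_4)(C) = chi_4(C) * chi_4(C):
  {e}: (3)*(3), (ab)(cd): (-1)*(-1), (abc): (0)*(0), (acb): (0)*(0)
so (chi_4 * chi_4) takes values
  {e} -> 9, (ab)(cd) -> 1, (abc) -> 0, (acb) -> 0.
Now take the inner product of this character with each irreducible chi from the table, <chi_4*chi_4, chi> = (1/12) sum_C |C| (chi_4*chi_4)(C) conj(chi(C)):
  <chi_4*chi_4, chi_1> = (1/12)[1*(9)*conj(1) + 3*(1)*conj(1) + 4*(0)*conj(1) + 4*(0)*conj(1)]
      = (1/12)[(9) + (3) + (0) + (0)] = 12/12 = 1
  <chi_4*chi_4, chi_2> = (1/12)[1*(9)*conj(1) + 3*(1)*conj(1) + 4*(0)*conj(exp(2*I*pi/3)) + 4*(0)*conj(exp(-2*I*pi/3))]
      = (1/12)[(9) + (3) + (0) + (0)] = 12/12 = 1
  <chi_4*chi_4, chi_3> = (1/12)[1*(9)*conj(1) + 3*(1)*conj(1) + 4*(0)*conj(exp(-2*I*pi/3)) + 4*(0)*conj(exp(2*I*pi/3))]
      = (1/12)[(9) + (3) + (0) + (0)] = 12/12 = 1
  <chi_4*chi_4, chi_4> = (1/12)[1*(9)*conj(3) + 3*(1)*conj(-1) + 4*(0)*conj(0) + 4*(0)*conj(0)]
      = (1/12)[(27) + (-3) + (0) + (0)] = 24/12 = 2
(Exp terms are combined using exp(i*s)*conj(exp(i*t)) = exp(i*(s-t)), and sums of them are collapsed using the identity that for every m > 1 the m distinct m-th roots of unity sum to 0, e.g. 1 + exp(2*I*pi/3) + exp(-2*I*pi/3) = 0.)
Hence the multiplicities are chi_1: 1, chi_2: 1, chi_3: 1, chi_4: 2. Dimension check: dim(chi_4)*dim(chi_4) = 3*3 = 9 and sum (mult * dim) = 1*1 + 1*1 + 1*1 + 2*3 = 9.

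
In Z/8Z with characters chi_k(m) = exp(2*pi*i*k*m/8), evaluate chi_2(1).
chi_2(1) = zeta_8^2 = I

Details: chi_2(1) = zeta_8^(2*1) = zeta_8^2. Since zeta_8^8 = 1, this equals zeta_8^2 = exp(2*pi*i*2/8) = I.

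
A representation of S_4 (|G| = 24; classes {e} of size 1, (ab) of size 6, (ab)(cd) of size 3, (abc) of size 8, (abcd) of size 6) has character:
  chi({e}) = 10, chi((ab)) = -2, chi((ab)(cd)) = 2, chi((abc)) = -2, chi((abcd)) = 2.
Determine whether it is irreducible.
Not irreducible (reducible): <chi, chi> = 8 > 1.

Proof sketch: <chi, chi> = (1/|G|) sum_C |C| * |chi(C)|^2 = (1/24)[1*|10|^2 + 6*|-2|^2 + 3*|2|^2 + 8*|-2|^2 + 6*|2|^2]
  = (1/24)[(100) + (24) + (12) + (32) + (24)] = 192/24 = 8.
A character is irreducible iff <chi, chi> = 1, so this representation is reducible.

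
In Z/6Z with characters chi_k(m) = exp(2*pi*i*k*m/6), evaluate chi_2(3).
chi_2(3) = zeta_6^6 = 1

Details: chi_2(3) = zeta_6^(2*3) = zeta_6^6. Since zeta_6^6 = 1, this equals zeta_6^0 = exp(2*pi*i*0/6) = 1.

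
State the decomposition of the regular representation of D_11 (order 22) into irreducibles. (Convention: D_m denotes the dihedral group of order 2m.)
Each irreducible V_i of dimension d_i appears with multiplicity d_i, i.e. rho_reg = (direct sum over all irreducibles V_i) d_i V_i. The irreducible dimensions for D_11 are 1, 1, 2, 2, 2, 2, 2: 2 irreducibles of dimension 1, each with multiplicity 1; 5 irreducibles of dimension 2, each with multiplicity 2. Total dimension 2*1*1 + 5*2*2 = 22 = |G|.

Justification: General theorem: in the regular representation of a finite group G, each irreducible appears with multiplicity equal to its dimension. Check: dim(rho_reg) = sum d_i^2 = 1 + 1 + 4 + 4 + 4 + 4 + 4 = 22 = |G|.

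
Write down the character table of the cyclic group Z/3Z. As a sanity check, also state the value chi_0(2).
Character table of Z/3Z (irreps indexed chi_0,...,chi_2 with chi_k(m) = zeta_3^(k*m), zeta_3 = exp(2*pi*i/3)):
  irrep \ class  {0} (size 1)  {1} (size 1)    {2} (size 1)  
  chi_0          1             1               1             
  chi_1          1             exp(2*I*pi/3)   exp(-2*I*pi/3)
  chi_2          1             exp(-2*I*pi/3)  exp(2*I*pi/3) 

Spot check: chi_0(2) = zeta_3^(0*2) = zeta_3^0 = 1.

Argument: Z/3Z is abelian, so all 3 irreducible complex representations are 1-dimensional. They are given by chi_k(m) = zeta_3^(k*m) for k = 0,...,2. Row orthogonality: sum_m chi_k(m) conj(chi_l(m)) = 3 * [k = l].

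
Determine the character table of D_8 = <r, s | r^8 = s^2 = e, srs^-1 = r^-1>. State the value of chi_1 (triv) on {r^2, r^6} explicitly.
Conjugacy classes: {e} of size 1, {r^4} of size 1, {r^1, r^7} of size 2, {r^2, r^6} of size 2, {r^3, r^5} of size 2, {s, sr^2, ...} of size 4, {sr, sr^3, ...} of size 4.
Character table:
  irrep \ class              {e} (size 1)  {r^4} (size 1)  {r^1, r^7} (size 2)  {r^2, r^6} (size 2)  {r^3, r^5} (size 2)  {s, sr^2, ...} (size 4)  {sr, sr^3, ...} (size 4)
  chi_1 (triv)               1             1               1                    1                    1                    1                        1                       
  chi_2 (sign: r->1, s->-1)  1             1               1                    1                    1                    -1                       -1                      
  chi_3 (r->-1, s->1)        1             1               -1                   1                    -1                   1                        -1                      
  chi_4 (r->-1, s->-1)       1             1               -1                   1                    -1                   -1                       1                       
  chi_5 (2d, j=1)            2             -2              sqrt(2)              0                    -sqrt(2)             0                        0                       
  chi_6 (2d, j=2)            2             2               0                    -2                   0                    0                        0                       
  chi_7 (2d, j=3)            2             -2              -sqrt(2)             0                    sqrt(2)              0                        0                       

Spot check: chi_1 (triv) on {r^2, r^6} = 1.

Details: D_8 has order 2*8 = 16 with 7 conjugacy classes, hence 7 irreducibles. Sum of squared dims 1 + 1 + 1 + 1 + 4 + 4 + 4 = 16 = |G|. Linear characters come from the abelianisation; the 2-dimensional irreps have character r^k -> 2*cos(2*pi*j*k/8), reflections -> 0.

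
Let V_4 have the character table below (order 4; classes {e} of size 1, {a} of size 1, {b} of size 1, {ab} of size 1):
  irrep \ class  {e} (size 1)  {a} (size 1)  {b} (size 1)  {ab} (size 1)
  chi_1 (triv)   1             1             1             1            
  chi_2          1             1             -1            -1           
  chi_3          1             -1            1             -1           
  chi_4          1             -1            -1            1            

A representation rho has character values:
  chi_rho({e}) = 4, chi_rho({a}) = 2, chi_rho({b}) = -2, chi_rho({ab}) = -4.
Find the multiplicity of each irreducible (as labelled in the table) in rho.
Multiplicities: chi_1: 0, chi_2: 3, chi_3: 1, chi_4: 0.

Why: Use <chi_rho, chi> = (1/|G|) sum_C |C| * chi_rho(C) * conj(chi(C)) with |G| = 4 for each irreducible chi in the table:
  <chi_rho, chi_1> = (1/4)[1*(4)*conj(1) + 1*(2)*conj(1) + 1*(-2)*conj(1) + 1*(-4)*conj(1)]
      = (1/4)[(4) + (2) + (-2) + (-4)] = 0/4 = 0
  <chi_rho, chi_2> = (1/4)[1*(4)*conj(1) + 1*(2)*conj(1) + 1*(-2)*conj(-1) + 1*(-4)*conj(-1)]
      = (1/4)[(4) + (2) + (2) + (4)] = 12/4 = 3
  <chi_rho, chi_3> = (1/4)[1*(4)*conj(1) + 1*(2)*conj(-1) + 1*(-2)*conj(1) + 1*(-4)*conj(-1)]
      = (1/4)[(4) + (-2) + (-2) + (4)] = 4/4 = 1
  <chi_rho, chi_4> = (1/4)[1*(4)*conj(1) + 1*(2)*conj(-1) + 1*(-2)*conj(-1) + 1*(-4)*conj(1)]
      = (1/4)[(4) + (-2) + (2) + (-4)] = 0/4 = 0
Dimension check: dim(rho) = sum (mult * dim) = 0*1 + 3*1 + 1*1 + 0*1 = 4 = chi_rho(e) = 4.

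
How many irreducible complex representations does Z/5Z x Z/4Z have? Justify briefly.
20

Derivation: The number of irreducible complex representations of a finite group equals its number of conjugacy classes. Z/5Z x Z/4Z is abelian of order 20, so every element is its own conjugacy class: 20 classes, so Z/5Z x Z/4Z (order 20) has exactly 20 irreducible complex representations.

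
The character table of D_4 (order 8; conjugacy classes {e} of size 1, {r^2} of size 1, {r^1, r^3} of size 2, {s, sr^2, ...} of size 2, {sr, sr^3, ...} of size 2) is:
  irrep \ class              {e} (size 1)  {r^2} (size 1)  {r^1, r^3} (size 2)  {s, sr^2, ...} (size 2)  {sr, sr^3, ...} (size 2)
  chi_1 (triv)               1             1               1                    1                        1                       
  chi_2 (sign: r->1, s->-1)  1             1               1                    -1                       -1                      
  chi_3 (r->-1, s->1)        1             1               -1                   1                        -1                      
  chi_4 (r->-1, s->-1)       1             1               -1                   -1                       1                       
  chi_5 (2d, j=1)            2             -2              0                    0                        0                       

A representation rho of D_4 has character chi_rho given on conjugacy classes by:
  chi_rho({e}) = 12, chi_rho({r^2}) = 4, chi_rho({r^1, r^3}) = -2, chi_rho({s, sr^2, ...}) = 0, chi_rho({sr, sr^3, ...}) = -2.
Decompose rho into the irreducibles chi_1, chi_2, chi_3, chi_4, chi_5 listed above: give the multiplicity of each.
Multiplicities: chi_1: 1, chi_2: 2, chi_3: 3, chi_4: 2, chi_5: 2.

Justification: Use <chi_rho, chi> = (1/|G|) sum_C |C| * chi_rho(C) * conj(chi(C)) with |G| = 8 for each irreducible chi in the table:
  <chi_rho, chi_1> = (1/8)[1*(12)*conj(1) + 1*(4)*conj(1) + 2*(-2)*conj(1) + 2*(0)*conj(1) + 2*(-2)*conj(1)]
      = (1/8)[(12) + (4) + (-4) + (0) + (-4)] = 8/8 = 1
  <chi_rho, chi_2> = (1/8)[1*(12)*conj(1) + 1*(4)*conj(1) + 2*(-2)*conj(1) + 2*(0)*conj(-1) + 2*(-2)*conj(-1)]
      = (1/8)[(12) + (4) + (-4) + (0) + (4)] = 16/8 = 2
  <chi_rho, chi_3> = (1/8)[1*(12)*conj(1) + 1*(4)*conj(1) + 2*(-2)*conj(-1) + 2*(0)*conj(1) + 2*(-2)*conj(-1)]
      = (1/8)[(12) + (4) + (4) + (0) + (4)] = 24/8 = 3
  <chi_rho, chi_4> = (1/8)[1*(12)*conj(1) + 1*(4)*conj(1) + 2*(-2)*conj(-1) + 2*(0)*conj(-1) + 2*(-2)*conj(1)]
      = (1/8)[(12) + (4) + (4) + (0) + (-4)] = 16/8 = 2
  <chi_rho, chi_5> = (1/8)[1*(12)*conj(2) + 1*(4)*conj(-2) + 2*(-2)*conj(0) + 2*(0)*conj(0) + 2*(-2)*conj(0)]
      = (1/8)[(24) + (-8) + (0) + (0) + (0)] = 16/8 = 2
Dimension check: dim(rho) = sum (mult * dim) = 1*1 + 2*1 + 3*1 + 2*1 + 2*2 = 12 = chi_rho(e) = 12.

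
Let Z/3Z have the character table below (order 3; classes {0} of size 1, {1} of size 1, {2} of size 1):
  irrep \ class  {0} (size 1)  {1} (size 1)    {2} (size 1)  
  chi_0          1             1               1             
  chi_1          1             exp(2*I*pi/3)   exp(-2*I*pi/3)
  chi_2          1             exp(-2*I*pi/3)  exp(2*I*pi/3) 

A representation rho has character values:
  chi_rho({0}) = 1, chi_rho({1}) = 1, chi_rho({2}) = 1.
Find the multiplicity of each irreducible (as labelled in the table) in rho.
Multiplicities: chi_0: 1, chi_1: 0, chi_2: 0.

Explanation: Use <chi_rho, chi> = (1/|G|) sum_C |C| * chi_rho(C) * conj(chi(C)) with |G| = 3 for each irreducible chi in the table:
  <chi_rho, chi_0> = (1/3)[1*(1)*conj(1) + 1*(1)*conj(1) + 1*(1)*conj(1)]
      = (1/3)[(1) + (1) + (1)] = 3/3 = 1
  <chi_rho, chi_1> = (1/3)[1*(1)*conj(1) + 1*(1)*conj(exp(2*I*pi/3)) + 1*(1)*conj(exp(-2*I*pi/3))]
      = (1/3)[(1) + (exp(-2*I*pi/3)) + (exp(2*I*pi/3))] = 0/3 = 0
  <chi_rho, chi_2> = (1/3)[1*(1)*conj(1) + 1*(1)*conj(exp(-2*I*pi/3)) + 1*(1)*conj(exp(2*I*pi/3))]
      = (1/3)[(1) + (exp(2*I*pi/3)) + (exp(-2*I*pi/3))] = 0/3 = 0
(Exp terms are combined using exp(i*s)*conj(exp(i*t)) = exp(i*(s-t)), and sums of them are collapsed using the identity that for every m > 1 the m distinct m-th roots of unity sum to 0, e.g. 1 + exp(2*I*pi/3) + exp(-2*I*pi/3) = 0.)
Dimension check: dim(rho) = sum (mult * dim) = 1*1 + 0*1 + 0*1 = 1 = chi_rho(e) = 1.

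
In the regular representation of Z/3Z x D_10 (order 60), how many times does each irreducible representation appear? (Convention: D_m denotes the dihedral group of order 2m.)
Each irreducible V_i of dimension d_i appears with multiplicity d_i, i.e. rho_reg = (direct sum over all irreducibles V_i) d_i V_i. The irreducible dimensions for Z/3Z x D_10 are 1, 1, 1, 1, 1, 1, 1, 1, 1, 1, 1, 1, 2, 2, 2, 2, 2, 2, 2, 2, 2, 2, 2, 2: 12 irreducibles of dimension 1, each with multiplicity 1; 12 irreducibles of dimension 2, each with multiplicity 2. Total dimension 12*1*1 + 12*2*2 = 60 = |G|.

Proof sketch: General theorem: in the regular representation of a finite group G, each irreducible appears with multiplicity equal to its dimension. Check: dim(rho_reg) = sum d_i^2 = 1 + 1 + 1 + 1 + 1 + 1 + 1 + 1 + 1 + 1 + 1 + 1 + 4 + 4 + 4 + 4 + 4 + 4 + 4 + 4 + 4 + 4 + 4 + 4 = 60 = |G|.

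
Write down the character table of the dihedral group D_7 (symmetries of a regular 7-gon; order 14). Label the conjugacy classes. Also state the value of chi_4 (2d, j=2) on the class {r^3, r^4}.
Conjugacy classes: {e} of size 1, {r^1, r^6} of size 2, {r^2, r^5} of size 2, {r^3, r^4} of size 2, {s, sr, ..., sr^6} of size 7.
Character table:
  irrep \ class              {e} (size 1)  {r^1, r^6} (size 2)  {r^2, r^5} (size 2)  {r^3, r^4} (size 2)  {s, sr, ..., sr^6} (size 7)
  chi_1 (triv)               1             1                    1                    1                    1                          
  chi_2 (sign: r->1, s->-1)  1             1                    1                    1                    -1                         
  chi_3 (2d, j=1)            2             2*cos(2*pi/7)        -2*cos(3*pi/7)       -2*cos(pi/7)         0                          
  chi_4 (2d, j=2)            2             -2*cos(3*pi/7)       -2*cos(pi/7)         2*cos(2*pi/7)        0                          
  chi_5 (2d, j=3)            2             -2*cos(pi/7)         2*cos(2*pi/7)        -2*cos(3*pi/7)       0                          

Spot check: chi_4 (2d, j=2) on {r^3, r^4} = 2*cos(2*pi/7).

Solution. D_7 has order 2*7 = 14 with 5 conjugacy classes, hence 5 irreducibles. Sum of squared dims 1 + 1 + 4 + 4 + 4 = 14 = |G|. Linear characters come from the abelianisation; the 2-dimensional irreps have character r^k -> 2*cos(2*pi*j*k/7), reflections -> 0.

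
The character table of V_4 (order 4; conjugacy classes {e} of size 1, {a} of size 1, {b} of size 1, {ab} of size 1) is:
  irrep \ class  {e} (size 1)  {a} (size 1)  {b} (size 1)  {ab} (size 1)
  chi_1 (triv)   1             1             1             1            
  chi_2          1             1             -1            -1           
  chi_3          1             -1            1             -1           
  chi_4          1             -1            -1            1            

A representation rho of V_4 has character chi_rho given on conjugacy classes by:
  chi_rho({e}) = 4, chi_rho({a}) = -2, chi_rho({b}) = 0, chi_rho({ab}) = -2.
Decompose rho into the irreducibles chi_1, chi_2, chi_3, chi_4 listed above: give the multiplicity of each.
Multiplicities: chi_1: 0, chi_2: 1, chi_3: 2, chi_4: 1.

Proof sketch: Use <chi_rho, chi> = (1/|G|) sum_C |C| * chi_rho(C) * conj(chi(C)) with |G| = 4 for each irreducible chi in the table:
  <chi_rho, chi_1> = (1/4)[1*(4)*conj(1) + 1*(-2)*conj(1) + 1*(0)*conj(1) + 1*(-2)*conj(1)]
      = (1/4)[(4) + (-2) + (0) + (-2)] = 0/4 = 0
  <chi_rho, chi_2> = (1/4)[1*(4)*conj(1) + 1*(-2)*conj(1) + 1*(0)*conj(-1) + 1*(-2)*conj(-1)]
      = (1/4)[(4) + (-2) + (0) + (2)] = 4/4 = 1
  <chi_rho, chi_3> = (1/4)[1*(4)*conj(1) + 1*(-2)*conj(-1) + 1*(0)*conj(1) + 1*(-2)*conj(-1)]
      = (1/4)[(4) + (2) + (0) + (2)] = 8/4 = 2
  <chi_rho, chi_4> = (1/4)[1*(4)*conj(1) + 1*(-2)*conj(-1) + 1*(0)*conj(-1) + 1*(-2)*conj(1)]
      = (1/4)[(4) + (2) + (0) + (-2)] = 4/4 = 1
Dimension check: dim(rho) = sum (mult * dim) = 0*1 + 1*1 + 2*1 + 1*1 = 4 = chi_rho(e) = 4.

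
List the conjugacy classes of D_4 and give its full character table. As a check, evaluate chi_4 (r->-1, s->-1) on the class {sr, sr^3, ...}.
Conjugacy classes: {e} of size 1, {r^2} of size 1, {r^1, r^3} of size 2, {s, sr^2, ...} of size 2, {sr, sr^3, ...} of size 2.
Character table:
  irrep \ class              {e} (size 1)  {r^2} (size 1)  {r^1, r^3} (size 2)  {s, sr^2, ...} (size 2)  {sr, sr^3, ...} (size 2)
  chi_1 (triv)               1             1               1                    1                        1                       
  chi_2 (sign: r->1, s->-1)  1             1               1                    -1                       -1                      
  chi_3 (r->-1, s->1)        1             1               -1                   1                        -1                      
  chi_4 (r->-1, s->-1)       1             1               -1                   -1                       1                       
  chi_5 (2d, j=1)            2             -2              0                    0                        0                       

Spot check: chi_4 (r->-1, s->-1) on {sr, sr^3, ...} = 1.

D_4 has order 2*4 = 8 with 5 conjugacy classes, hence 5 irreducibles. Sum of squared dims 1 + 1 + 1 + 1 + 4 = 8 = |G|. Linear characters come from the abelianisation; the 2-dimensional irreps have character r^k -> 2*cos(2*pi*j*k/4), reflections -> 0.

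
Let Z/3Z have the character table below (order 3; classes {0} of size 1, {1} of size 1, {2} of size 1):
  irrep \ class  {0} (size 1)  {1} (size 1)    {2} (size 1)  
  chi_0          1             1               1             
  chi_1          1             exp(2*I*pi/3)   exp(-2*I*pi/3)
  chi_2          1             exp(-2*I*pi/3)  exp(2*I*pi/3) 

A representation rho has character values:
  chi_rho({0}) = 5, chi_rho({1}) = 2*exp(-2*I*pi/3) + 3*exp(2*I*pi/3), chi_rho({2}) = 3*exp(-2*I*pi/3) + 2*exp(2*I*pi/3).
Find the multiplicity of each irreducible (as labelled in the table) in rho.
Multiplicities: chi_0: 0, chi_1: 3, chi_2: 2.

Proof sketch: Use <chi_rho, chi> = (1/|G|) sum_C |C| * chi_rho(C) * conj(chi(C)) with |G| = 3 for each irreducible chi in the table:
  <chi_rho, chi_0> = (1/3)[1*(5)*conj(1) + 1*(2*exp(-2*I*pi/3) + 3*exp(2*I*pi/3))*conj(1) + 1*(3*exp(-2*I*pi/3) + 2*exp(2*I*pi/3))*conj(1)]
      = (1/3)[(5) + (2*exp(-2*I*pi/3) + 3*exp(2*I*pi/3)) + (3*exp(-2*I*pi/3) + 2*exp(2*I*pi/3))] = 0/3 = 0
  <chi_rho, chi_1> = (1/3)[1*(5)*conj(1) + 1*(2*exp(-2*I*pi/3) + 3*exp(2*I*pi/3))*conj(exp(2*I*pi/3)) + 1*(3*exp(-2*I*pi/3) + 2*exp(2*I*pi/3))*conj(exp(-2*I*pi/3))]
      = (1/3)[(5) + (3 + 2*exp(2*I*pi/3)) + (3 + 2*exp(-2*I*pi/3))] = 9/3 = 3
  <chi_rho, chi_2> = (1/3)[1*(5)*conj(1) + 1*(2*exp(-2*I*pi/3) + 3*exp(2*I*pi/3))*conj(exp(-2*I*pi/3)) + 1*(3*exp(-2*I*pi/3) + 2*exp(2*I*pi/3))*conj(exp(2*I*pi/3))]
      = (1/3)[(5) + (2 + 3*exp(-2*I*pi/3)) + (2 + 3*exp(2*I*pi/3))] = 6/3 = 2
(Exp terms are combined using exp(i*s)*conj(exp(i*t)) = exp(i*(s-t)), and sums of them are collapsed using the identity that for every m > 1 the m distinct m-th roots of unity sum to 0, e.g. 1 + exp(2*I*pi/3) + exp(-2*I*pi/3) = 0.)
Dimension check: dim(rho) = sum (mult * dim) = 0*1 + 3*1 + 2*1 = 5 = chi_rho(e) = 5.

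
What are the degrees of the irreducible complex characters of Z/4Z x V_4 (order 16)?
Dimensions: 1, 1, 1, 1, 1, 1, 1, 1, 1, 1, 1, 1, 1, 1, 1, 1

Justification: There are 16 irreducibles (= number of conjugacy classes). Their dimensions d_i satisfy sum d_i^2 = |G| = 16: 1 + 1 + 1 + 1 + 1 + 1 + 1 + 1 + 1 + 1 + 1 + 1 + 1 + 1 + 1 + 1 = 16. (For the product with Z/4Z: each of the 4 1-dim characters of Z/4Z tensors with each irrep of V_4, giving 4 copies of each V_4-dimension.)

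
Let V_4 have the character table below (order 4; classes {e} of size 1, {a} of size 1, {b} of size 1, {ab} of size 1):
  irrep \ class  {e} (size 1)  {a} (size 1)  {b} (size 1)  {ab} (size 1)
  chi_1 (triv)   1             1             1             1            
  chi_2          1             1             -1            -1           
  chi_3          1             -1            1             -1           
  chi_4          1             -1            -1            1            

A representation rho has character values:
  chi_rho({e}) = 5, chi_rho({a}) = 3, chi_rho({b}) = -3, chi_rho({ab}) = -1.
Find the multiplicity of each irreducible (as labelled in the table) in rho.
Multiplicities: chi_1: 1, chi_2: 3, chi_3: 0, chi_4: 1.

Argument: Use <chi_rho, chi> = (1/|G|) sum_C |C| * chi_rho(C) * conj(chi(C)) with |G| = 4 for each irreducible chi in the table:
  <chi_rho, chi_1> = (1/4)[1*(5)*conj(1) + 1*(3)*conj(1) + 1*(-3)*conj(1) + 1*(-1)*conj(1)]
      = (1/4)[(5) + (3) + (-3) + (-1)] = 4/4 = 1
  <chi_rho, chi_2> = (1/4)[1*(5)*conj(1) + 1*(3)*conj(1) + 1*(-3)*conj(-1) + 1*(-1)*conj(-1)]
      = (1/4)[(5) + (3) + (3) + (1)] = 12/4 = 3
  <chi_rho, chi_3> = (1/4)[1*(5)*conj(1) + 1*(3)*conj(-1) + 1*(-3)*conj(1) + 1*(-1)*conj(-1)]
      = (1/4)[(5) + (-3) + (-3) + (1)] = 0/4 = 0
  <chi_rho, chi_4> = (1/4)[1*(5)*conj(1) + 1*(3)*conj(-1) + 1*(-3)*conj(-1) + 1*(-1)*conj(1)]
      = (1/4)[(5) + (-3) + (3) + (-1)] = 4/4 = 1
Dimension check: dim(rho) = sum (mult * dim) = 1*1 + 3*1 + 0*1 + 1*1 = 5 = chi_rho(e) = 5.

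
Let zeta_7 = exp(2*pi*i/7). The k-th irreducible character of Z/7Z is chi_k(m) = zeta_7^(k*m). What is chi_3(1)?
chi_3(1) = zeta_7^3 = exp(6*I*pi/7)

Derivation: chi_3(1) = zeta_7^(3*1) = zeta_7^3. Since zeta_7^7 = 1, this equals zeta_7^3 = exp(2*pi*i*3/7) = exp(6*I*pi/7).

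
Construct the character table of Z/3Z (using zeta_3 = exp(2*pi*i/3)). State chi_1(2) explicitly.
Character table of Z/3Z (irreps indexed chi_0,...,chi_2 with chi_k(m) = zeta_3^(k*m), zeta_3 = exp(2*pi*i/3)):
  irrep \ class  {0} (size 1)  {1} (size 1)    {2} (size 1)  
  chi_0          1             1               1             
  chi_1          1             exp(2*I*pi/3)   exp(-2*I*pi/3)
  chi_2          1             exp(-2*I*pi/3)  exp(2*I*pi/3) 

Spot check: chi_1(2) = zeta_3^(1*2) = zeta_3^2 = exp(-2*I*pi/3).

Justification: Z/3Z is abelian, so all 3 irreducible complex representations are 1-dimensional. They are given by chi_k(m) = zeta_3^(k*m) for k = 0,...,2. Row orthogonality: sum_m chi_k(m) conj(chi_l(m)) = 3 * [k = l].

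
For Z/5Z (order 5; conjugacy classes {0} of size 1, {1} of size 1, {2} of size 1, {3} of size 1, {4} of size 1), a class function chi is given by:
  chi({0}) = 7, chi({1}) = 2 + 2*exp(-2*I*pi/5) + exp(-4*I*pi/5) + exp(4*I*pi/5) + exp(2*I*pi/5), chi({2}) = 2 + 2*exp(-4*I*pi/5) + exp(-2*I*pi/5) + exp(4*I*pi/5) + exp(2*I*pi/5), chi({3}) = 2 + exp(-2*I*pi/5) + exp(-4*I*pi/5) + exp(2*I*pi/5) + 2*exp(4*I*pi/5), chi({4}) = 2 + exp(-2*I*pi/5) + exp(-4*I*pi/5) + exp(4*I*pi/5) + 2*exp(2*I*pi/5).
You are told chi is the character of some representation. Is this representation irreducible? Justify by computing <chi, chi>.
Not irreducible (reducible): <chi, chi> = 11 > 1.

<chi, chi> = (1/|G|) sum_C |C| * |chi(C)|^2 = (1/5)[1*|7|^2 + 1*|2 + 2*exp(-2*I*pi/5) + exp(-4*I*pi/5) + exp(4*I*pi/5) + exp(2*I*pi/5)|^2 + 1*|2 + 2*exp(-4*I*pi/5) + exp(-2*I*pi/5) + exp(4*I*pi/5) + exp(2*I*pi/5)|^2 + 1*|2 + exp(-2*I*pi/5) + exp(-4*I*pi/5) + exp(2*I*pi/5) + 2*exp(4*I*pi/5)|^2 + 1*|2 + exp(-2*I*pi/5) + exp(-4*I*pi/5) + exp(4*I*pi/5) + 2*exp(2*I*pi/5)|^2]
  = (1/5)[(49) + (11 + 10*exp(-2*I*pi/5) + 9*exp(-4*I*pi/5) + 9*exp(4*I*pi/5) + 10*exp(2*I*pi/5)) + (11 + 9*exp(-2*I*pi/5) + 10*exp(-4*I*pi/5) + 10*exp(4*I*pi/5) + 9*exp(2*I*pi/5)) + (11 + 9*exp(-2*I*pi/5) + 10*exp(-4*I*pi/5) + 10*exp(4*I*pi/5) + 9*exp(2*I*pi/5)) + (11 + 10*exp(-2*I*pi/5) + 9*exp(-4*I*pi/5) + 9*exp(4*I*pi/5) + 10*exp(2*I*pi/5))] = 55/5 = 11.
(Exp terms are combined using exp(i*s)*conj(exp(i*t)) = exp(i*(s-t)), and sums of them are collapsed using the identity that for every m > 1 the m distinct m-th roots of unity sum to 0, e.g. 1 + exp(2*I*pi/3) + exp(-2*I*pi/3) = 0.)
A character is irreducible iff <chi, chi> = 1, so this representation is reducible.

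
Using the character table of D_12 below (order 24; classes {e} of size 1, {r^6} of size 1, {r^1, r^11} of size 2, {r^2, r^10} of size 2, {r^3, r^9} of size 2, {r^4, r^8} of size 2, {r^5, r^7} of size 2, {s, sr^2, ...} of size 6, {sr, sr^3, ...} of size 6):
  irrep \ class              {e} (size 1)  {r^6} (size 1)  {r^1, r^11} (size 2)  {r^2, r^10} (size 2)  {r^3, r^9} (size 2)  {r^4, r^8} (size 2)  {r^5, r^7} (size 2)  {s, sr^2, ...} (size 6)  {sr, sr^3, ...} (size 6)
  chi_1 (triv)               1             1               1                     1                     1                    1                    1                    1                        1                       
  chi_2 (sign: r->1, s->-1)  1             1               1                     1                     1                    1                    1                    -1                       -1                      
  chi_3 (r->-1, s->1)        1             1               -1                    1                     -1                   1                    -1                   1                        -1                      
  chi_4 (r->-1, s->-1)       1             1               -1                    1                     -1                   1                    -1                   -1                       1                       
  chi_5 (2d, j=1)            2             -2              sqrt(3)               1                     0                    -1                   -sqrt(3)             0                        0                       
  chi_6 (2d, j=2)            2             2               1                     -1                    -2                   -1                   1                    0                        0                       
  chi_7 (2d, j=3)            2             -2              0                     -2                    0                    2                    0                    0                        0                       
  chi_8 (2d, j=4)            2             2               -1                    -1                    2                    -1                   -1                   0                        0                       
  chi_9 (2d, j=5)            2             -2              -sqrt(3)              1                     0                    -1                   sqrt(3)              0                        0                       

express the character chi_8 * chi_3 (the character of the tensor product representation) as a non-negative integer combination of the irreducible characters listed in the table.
chi_8 tensor chi_3 = chi_6 (all other irreducibles have multiplicity 0).

Why: The character of a tensor product is the pointwise product (chi_8 * chi_3)(C) = chi_8(C) * chi_3(C):
  {e}: (2)*(1), {r^6}: (2)*(1), {r^1, r^11}: (-1)*(-1), {r^2, r^10}: (-1)*(1), {r^3, r^9}: (2)*(-1), {r^4, r^8}: (-1)*(1), {r^5, r^7}: (-1)*(-1), {s, sr^2, ...}: (0)*(1), {sr, sr^3, ...}: (0)*(-1)
so (chi_8 * chi_3) takes values
  {e} -> 2, {r^6} -> 2, {r^1, r^11} -> 1, {r^2, r^10} -> -1, {r^3, r^9} -> -2, {r^4, r^8} -> -1, {r^5, r^7} -> 1, {s, sr^2, ...} -> 0, {sr, sr^3, ...} -> 0.
Now take the inner product of this character with each irreducible chi from the table, <chi_8*chi_3, chi> = (1/24) sum_C |C| (chi_8*chi_3)(C) conj(chi(C)):
  <chi_8*chi_3, chi_1> = (1/24)[1*(2)*conj(1) + 1*(2)*conj(1) + 2*(1)*conj(1) + 2*(-1)*conj(1) + 2*(-2)*conj(1) + 2*(-1)*conj(1) + 2*(1)*conj(1) + 6*(0)*conj(1) + 6*(0)*conj(1)]
      = (1/24)[(2) + (2) + (2) + (-2) + (-4) + (-2) + (2) + (0) + (0)] = 0/24 = 0
  <chi_8*chi_3, chi_2> = (1/24)[1*(2)*conj(1) + 1*(2)*conj(1) + 2*(1)*conj(1) + 2*(-1)*conj(1) + 2*(-2)*conj(1) + 2*(-1)*conj(1) + 2*(1)*conj(1) + 6*(0)*conj(-1) + 6*(0)*conj(-1)]
      = (1/24)[(2) + (2) + (2) + (-2) + (-4) + (-2) + (2) + (0) + (0)] = 0/24 = 0
  <chi_8*chi_3, chi_3> = (1/24)[1*(2)*conj(1) + 1*(2)*conj(1) + 2*(1)*conj(-1) + 2*(-1)*conj(1) + 2*(-2)*conj(-1) + 2*(-1)*conj(1) + 2*(1)*conj(-1) + 6*(0)*conj(1) + 6*(0)*conj(-1)]
      = (1/24)[(2) + (2) + (-2) + (-2) + (4) + (-2) + (-2) + (0) + (0)] = 0/24 = 0
  <chi_8*chi_3, chi_4> = (1/24)[1*(2)*conj(1) + 1*(2)*conj(1) + 2*(1)*conj(-1) + 2*(-1)*conj(1) + 2*(-2)*conj(-1) + 2*(-1)*conj(1) + 2*(1)*conj(-1) + 6*(0)*conj(-1) + 6*(0)*conj(1)]
      = (1/24)[(2) + (2) + (-2) + (-2) + (4) + (-2) + (-2) + (0) + (0)] = 0/24 = 0
  <chi_8*chi_3, chi_5> = (1/24)[1*(2)*conj(2) + 1*(2)*conj(-2) + 2*(1)*conj(sqrt(3)) + 2*(-1)*conj(1) + 2*(-2)*conj(0) + 2*(-1)*conj(-1) + 2*(1)*conj(-sqrt(3)) + 6*(0)*conj(0) + 6*(0)*conj(0)]
      = (1/24)[(4) + (-4) + (2*sqrt(3)) + (-2) + (0) + (2) + (-2*sqrt(3)) + (0) + (0)] = 0/24 = 0
  <chi_8*chi_3, chi_6> = (1/24)[1*(2)*conj(2) + 1*(2)*conj(2) + 2*(1)*conj(1) + 2*(-1)*conj(-1) + 2*(-2)*conj(-2) + 2*(-1)*conj(-1) + 2*(1)*conj(1) + 6*(0)*conj(0) + 6*(0)*conj(0)]
      = (1/24)[(4) + (4) + (2) + (2) + (8) + (2) + (2) + (0) + (0)] = 24/24 = 1
  <chi_8*chi_3, chi_7> = (1/24)[1*(2)*conj(2) + 1*(2)*conj(-2) + 2*(1)*conj(0) + 2*(-1)*conj(-2) + 2*(-2)*conj(0) + 2*(-1)*conj(2) + 2*(1)*conj(0) + 6*(0)*conj(0) + 6*(0)*conj(0)]
      = (1/24)[(4) + (-4) + (0) + (4) + (0) + (-4) + (0) + (0) + (0)] = 0/24 = 0
  <chi_8*chi_3, chi_8> = (1/24)[1*(2)*conj(2) + 1*(2)*conj(2) + 2*(1)*conj(-1) + 2*(-1)*conj(-1) + 2*(-2)*conj(2) + 2*(-1)*conj(-1) + 2*(1)*conj(-1) + 6*(0)*conj(0) + 6*(0)*conj(0)]
      = (1/24)[(4) + (4) + (-2) + (2) + (-8) + (2) + (-2) + (0) + (0)] = 0/24 = 0
  <chi_8*chi_3, chi_9> = (1/24)[1*(2)*conj(2) + 1*(2)*conj(-2) + 2*(1)*conj(-sqrt(3)) + 2*(-1)*conj(1) + 2*(-2)*conj(0) + 2*(-1)*conj(-1) + 2*(1)*conj(sqrt(3)) + 6*(0)*conj(0) + 6*(0)*conj(0)]
      = (1/24)[(4) + (-4) + (-2*sqrt(3)) + (-2) + (0) + (2) + (2*sqrt(3)) + (0) + (0)] = 0/24 = 0
Hence the multiplicities are chi_6: 1. Dimension check: dim(chi_8)*dim(chi_3) = 2*1 = 2 and sum (mult * dim) = 1*2 = 2.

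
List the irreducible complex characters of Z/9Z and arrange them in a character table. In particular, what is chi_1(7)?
Character table of Z/9Z (irreps indexed chi_0,...,chi_8 with chi_k(m) = zeta_9^(k*m), zeta_9 = exp(2*pi*i/9)):
  irrep \ class  {0} (size 1)  {1} (size 1)    {2} (size 1)    {3} (size 1)    {4} (size 1)    {5} (size 1)    {6} (size 1)    {7} (size 1)    {8} (size 1)  
  chi_0          1             1               1               1               1               1               1               1               1             
  chi_1          1             exp(2*I*pi/9)   exp(4*I*pi/9)   exp(2*I*pi/3)   exp(8*I*pi/9)   exp(-8*I*pi/9)  exp(-2*I*pi/3)  exp(-4*I*pi/9)  exp(-2*I*pi/9)
  chi_2          1             exp(4*I*pi/9)   exp(8*I*pi/9)   exp(-2*I*pi/3)  exp(-2*I*pi/9)  exp(2*I*pi/9)   exp(2*I*pi/3)   exp(-8*I*pi/9)  exp(-4*I*pi/9)
  chi_3          1             exp(2*I*pi/3)   exp(-2*I*pi/3)  1               exp(2*I*pi/3)   exp(-2*I*pi/3)  1               exp(2*I*pi/3)   exp(-2*I*pi/3)
  chi_4          1             exp(8*I*pi/9)   exp(-2*I*pi/9)  exp(2*I*pi/3)   exp(-4*I*pi/9)  exp(4*I*pi/9)   exp(-2*I*pi/3)  exp(2*I*pi/9)   exp(-8*I*pi/9)
  chi_5          1             exp(-8*I*pi/9)  exp(2*I*pi/9)   exp(-2*I*pi/3)  exp(4*I*pi/9)   exp(-4*I*pi/9)  exp(2*I*pi/3)   exp(-2*I*pi/9)  exp(8*I*pi/9) 
  chi_6          1             exp(-2*I*pi/3)  exp(2*I*pi/3)   1               exp(-2*I*pi/3)  exp(2*I*pi/3)   1               exp(-2*I*pi/3)  exp(2*I*pi/3) 
  chi_7          1             exp(-4*I*pi/9)  exp(-8*I*pi/9)  exp(2*I*pi/3)   exp(2*I*pi/9)   exp(-2*I*pi/9)  exp(-2*I*pi/3)  exp(8*I*pi/9)   exp(4*I*pi/9) 
  chi_8          1             exp(-2*I*pi/9)  exp(-4*I*pi/9)  exp(-2*I*pi/3)  exp(-8*I*pi/9)  exp(8*I*pi/9)   exp(2*I*pi/3)   exp(4*I*pi/9)   exp(2*I*pi/9) 

Spot check: chi_1(7) = zeta_9^(1*7) = zeta_9^7 = exp(-4*I*pi/9).

Reasoning: Z/9Z is abelian, so all 9 irreducible complex representations are 1-dimensional. They are given by chi_k(m) = zeta_9^(k*m) for k = 0,...,8. Row orthogonality: sum_m chi_k(m) conj(chi_l(m)) = 9 * [k = l].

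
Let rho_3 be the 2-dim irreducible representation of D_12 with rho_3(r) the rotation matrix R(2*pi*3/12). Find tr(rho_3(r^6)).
chi_{rho_3}(r^6) = 2*cos(2*pi*3*6/12) = -2

Solution. rho_3(r^6) is rotation by angle 2*pi*3*6/12, whose trace is 2*cos(2*pi*3*6/12) = -2.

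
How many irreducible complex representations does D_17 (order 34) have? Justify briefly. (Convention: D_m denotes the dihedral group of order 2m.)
10

Why: The number of irreducible complex representations of a finite group equals its number of conjugacy classes. D_17 has 10 conjugacy classes ((n+3)/2 for n odd), so D_17 (order 34) has exactly 10 irreducible complex representations.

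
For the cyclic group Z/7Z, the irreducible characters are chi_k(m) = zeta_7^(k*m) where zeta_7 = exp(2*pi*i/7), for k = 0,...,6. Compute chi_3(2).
chi_3(2) = zeta_7^6 = exp(-2*I*pi/7)

Working: chi_3(2) = zeta_7^(3*2) = zeta_7^6. Since zeta_7^7 = 1, this equals zeta_7^6 = exp(2*pi*i*6/7) = exp(-2*I*pi/7).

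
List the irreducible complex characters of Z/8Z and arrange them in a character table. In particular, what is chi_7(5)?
Character table of Z/8Z (irreps indexed chi_0,...,chi_7 with chi_k(m) = zeta_8^(k*m), zeta_8 = exp(2*pi*i/8)):
  irrep \ class  {0} (size 1)  {1} (size 1)    {2} (size 1)  {3} (size 1)    {4} (size 1)  {5} (size 1)    {6} (size 1)  {7} (size 1)  
  chi_0          1             1               1             1               1             1               1             1             
  chi_1          1             exp(I*pi/4)     I             exp(3*I*pi/4)   -1            exp(-3*I*pi/4)  -I            exp(-I*pi/4)  
  chi_2          1             I               -1            -I              1             I               -1            -I            
  chi_3          1             exp(3*I*pi/4)   -I            exp(I*pi/4)     -1            exp(-I*pi/4)    I             exp(-3*I*pi/4)
  chi_4          1             -1              1             -1              1             -1              1             -1            
  chi_5          1             exp(-3*I*pi/4)  I             exp(-I*pi/4)    -1            exp(I*pi/4)     -I            exp(3*I*pi/4) 
  chi_6          1             -I              -1            I               1             -I              -1            I             
  chi_7          1             exp(-I*pi/4)    -I            exp(-3*I*pi/4)  -1            exp(3*I*pi/4)   I             exp(I*pi/4)   

Spot check: chi_7(5) = zeta_8^(7*5) = zeta_8^35 = exp(3*I*pi/4).

Solution. Z/8Z is abelian, so all 8 irreducible complex representations are 1-dimensional. They are given by chi_k(m) = zeta_8^(k*m) for k = 0,...,7. Row orthogonality: sum_m chi_k(m) conj(chi_l(m)) = 8 * [k = l].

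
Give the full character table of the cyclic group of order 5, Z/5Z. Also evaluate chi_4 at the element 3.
Character table of Z/5Z (irreps indexed chi_0,...,chi_4 with chi_k(m) = zeta_5^(k*m), zeta_5 = exp(2*pi*i/5)):
  irrep \ class  {0} (size 1)  {1} (size 1)    {2} (size 1)    {3} (size 1)    {4} (size 1)  
  chi_0          1             1               1               1               1             
  chi_1          1             exp(2*I*pi/5)   exp(4*I*pi/5)   exp(-4*I*pi/5)  exp(-2*I*pi/5)
  chi_2          1             exp(4*I*pi/5)   exp(-2*I*pi/5)  exp(2*I*pi/5)   exp(-4*I*pi/5)
  chi_3          1             exp(-4*I*pi/5)  exp(2*I*pi/5)   exp(-2*I*pi/5)  exp(4*I*pi/5) 
  chi_4          1             exp(-2*I*pi/5)  exp(-4*I*pi/5)  exp(4*I*pi/5)   exp(2*I*pi/5) 

Spot check: chi_4(3) = zeta_5^(4*3) = zeta_5^12 = exp(4*I*pi/5).

Explanation: Z/5Z is abelian, so all 5 irreducible complex representations are 1-dimensional. They are given by chi_k(m) = zeta_5^(k*m) for k = 0,...,4. Row orthogonality: sum_m chi_k(m) conj(chi_l(m)) = 5 * [k = l].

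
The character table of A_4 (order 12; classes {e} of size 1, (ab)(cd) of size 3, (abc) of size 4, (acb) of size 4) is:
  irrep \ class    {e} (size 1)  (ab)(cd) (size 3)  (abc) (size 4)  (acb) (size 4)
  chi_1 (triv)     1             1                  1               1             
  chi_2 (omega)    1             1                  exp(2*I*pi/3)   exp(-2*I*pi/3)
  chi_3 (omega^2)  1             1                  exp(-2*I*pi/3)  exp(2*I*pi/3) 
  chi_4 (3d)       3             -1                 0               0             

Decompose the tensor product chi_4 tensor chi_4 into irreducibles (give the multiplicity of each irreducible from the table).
chi_4 tensor chi_4 = chi_1 + chi_2 + chi_3 + 2*chi_4 (all other irreducibles have multiplicity 0).

Explanation: The character of a tensor product is the pointwise product (chi_4 * chi_4)(C) = chi_4(C) * chi_4(C):
  {e}: (3)*(3), (ab)(cd): (-1)*(-1), (abc): (0)*(0), (acb): (0)*(0)
so (chi_4 * chi_4) takes values
  {e} -> 9, (ab)(cd) -> 1, (abc) -> 0, (acb) -> 0.
Now take the inner product of this character with each irreducible chi from the table, <chi_4*chi_4, chi> = (1/12) sum_C |C| (chi_4*chi_4)(C) conj(chi(C)):
  <chi_4*chi_4, chi_1> = (1/12)[1*(9)*conj(1) + 3*(1)*conj(1) + 4*(0)*conj(1) + 4*(0)*conj(1)]
      = (1/12)[(9) + (3) + (0) + (0)] = 12/12 = 1
  <chi_4*chi_4, chi_2> = (1/12)[1*(9)*conj(1) + 3*(1)*conj(1) + 4*(0)*conj(exp(2*I*pi/3)) + 4*(0)*conj(exp(-2*I*pi/3))]
      = (1/12)[(9) + (3) + (0) + (0)] = 12/12 = 1
  <chi_4*chi_4, chi_3> = (1/12)[1*(9)*conj(1) + 3*(1)*conj(1) + 4*(0)*conj(exp(-2*I*pi/3)) + 4*(0)*conj(exp(2*I*pi/3))]
      = (1/12)[(9) + (3) + (0) + (0)] = 12/12 = 1
  <chi_4*chi_4, chi_4> = (1/12)[1*(9)*conj(3) + 3*(1)*conj(-1) + 4*(0)*conj(0) + 4*(0)*conj(0)]
      = (1/12)[(27) + (-3) + (0) + (0)] = 24/12 = 2
(Exp terms are combined using exp(i*s)*conj(exp(i*t)) = exp(i*(s-t)), and sums of them are collapsed using the identity that for every m > 1 the m distinct m-th roots of unity sum to 0, e.g. 1 + exp(2*I*pi/3) + exp(-2*I*pi/3) = 0.)
Hence the multiplicities are chi_1: 1, chi_2: 1, chi_3: 1, chi_4: 2. Dimension check: dim(chi_4)*dim(chi_4) = 3*3 = 9 and sum (mult * dim) = 1*1 + 1*1 + 1*1 + 2*3 = 9.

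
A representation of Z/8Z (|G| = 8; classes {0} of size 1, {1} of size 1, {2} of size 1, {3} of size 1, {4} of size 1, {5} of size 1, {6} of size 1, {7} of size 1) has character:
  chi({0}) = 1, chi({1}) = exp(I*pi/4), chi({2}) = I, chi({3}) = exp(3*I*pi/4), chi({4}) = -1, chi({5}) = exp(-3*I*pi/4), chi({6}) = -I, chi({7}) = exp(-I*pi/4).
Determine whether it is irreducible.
Irreducible: <chi, chi> = 1.

Proof sketch: <chi, chi> = (1/|G|) sum_C |C| * |chi(C)|^2 = (1/8)[1*|1|^2 + 1*|exp(I*pi/4)|^2 + 1*|I|^2 + 1*|exp(3*I*pi/4)|^2 + 1*|-1|^2 + 1*|exp(-3*I*pi/4)|^2 + 1*|-I|^2 + 1*|exp(-I*pi/4)|^2]
  = (1/8)[(1) + (1) + (1) + (1) + (1) + (1) + (1) + (1)] = 8/8 = 1.
(Exp terms are combined using exp(i*s)*conj(exp(i*t)) = exp(i*(s-t)), and sums of them are collapsed using the identity that for every m > 1 the m distinct m-th roots of unity sum to 0, e.g. 1 + exp(2*I*pi/3) + exp(-2*I*pi/3) = 0.)
A character is irreducible iff <chi, chi> = 1, so this representation is irreducible.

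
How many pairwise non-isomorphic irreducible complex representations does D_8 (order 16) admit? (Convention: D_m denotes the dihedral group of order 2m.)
7

Working: The number of irreducible complex representations of a finite group equals its number of conjugacy classes. D_8 has 7 conjugacy classes (n/2 + 3 for n even), so D_8 (order 16) has exactly 7 irreducible complex representations.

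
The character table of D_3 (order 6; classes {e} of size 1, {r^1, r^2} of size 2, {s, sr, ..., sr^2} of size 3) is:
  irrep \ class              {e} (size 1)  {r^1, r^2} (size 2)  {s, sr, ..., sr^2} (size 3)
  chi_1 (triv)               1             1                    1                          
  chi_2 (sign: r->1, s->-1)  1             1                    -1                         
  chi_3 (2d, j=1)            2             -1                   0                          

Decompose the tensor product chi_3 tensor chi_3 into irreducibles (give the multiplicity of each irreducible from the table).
chi_3 tensor chi_3 = chi_1 + chi_2 + chi_3 (all other irreducibles have multiplicity 0).

Working: The character of a tensor product is the pointwise product (chi_3 * chi_3)(C) = chi_3(C) * chi_3(C):
  {e}: (2)*(2), {r^1, r^2}: (-1)*(-1), {s, sr, ..., sr^2}: (0)*(0)
so (chi_3 * chi_3) takes values
  {e} -> 4, {r^1, r^2} -> 1, {s, sr, ..., sr^2} -> 0.
Now take the inner product of this character with each irreducible chi from the table, <chi_3*chi_3, chi> = (1/6) sum_C |C| (chi_3*chi_3)(C) conj(chi(C)):
  <chi_3*chi_3, chi_1> = (1/6)[1*(4)*conj(1) + 2*(1)*conj(1) + 3*(0)*conj(1)]
      = (1/6)[(4) + (2) + (0)] = 6/6 = 1
  <chi_3*chi_3, chi_2> = (1/6)[1*(4)*conj(1) + 2*(1)*conj(1) + 3*(0)*conj(-1)]
      = (1/6)[(4) + (2) + (0)] = 6/6 = 1
  <chi_3*chi_3, chi_3> = (1/6)[1*(4)*conj(2) + 2*(1)*conj(-1) + 3*(0)*conj(0)]
      = (1/6)[(8) + (-2) + (0)] = 6/6 = 1
Hence the multiplicities are chi_1: 1, chi_2: 1, chi_3: 1. Dimension check: dim(chi_3)*dim(chi_3) = 2*2 = 4 and sum (mult * dim) = 1*1 + 1*1 + 1*2 = 4.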